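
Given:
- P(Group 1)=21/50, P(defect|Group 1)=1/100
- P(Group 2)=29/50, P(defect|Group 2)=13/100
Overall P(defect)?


P(B) = Σ P(B|Aᵢ)×P(Aᵢ)
  1/100×21/50 = 21/5000
  13/100×29/50 = 377/5000
Sum = 199/2500

P(defect) = 199/2500 ≈ 7.96%


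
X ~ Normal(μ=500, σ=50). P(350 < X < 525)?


z₁=(350-500)/50=-3.0, z₂=(525-500)/50=0.5
P = Φ(0.5) - Φ(-3.0) = 0.691462 - 0.001350 = 0.690112 ≈ 0.6901

P(350 < X < 525) ≈ 0.6901


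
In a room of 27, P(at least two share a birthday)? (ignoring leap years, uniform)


P(all different) = Π(365-i)/365 for i=0..26
= 0.373141
P(match) = 1 - 0.373141 = 0.626859

P ≈ 0.6269 ≈ 62.69%


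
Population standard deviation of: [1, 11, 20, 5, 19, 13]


Mean = 69/6 = 23/2
  (1-23/2)²=441/4
  (11-23/2)²=1/4
  (20-23/2)²=289/4
  (5-23/2)²=169/4
  (19-23/2)²=225/4
  (13-23/2)²=9/4
Σ(x-μ)² = 567/2
σ² = (567/2)/6 = 189/4

σ = √(189/4) ≈ 6.8739


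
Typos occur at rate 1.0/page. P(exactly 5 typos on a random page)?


Poisson(λ=1.0): P(X=5) = e^(-λ)×λ^k/k!
= e^(-1.0) × 1.0^5 / 5!
≈ 0.3678794412 × 1 / 120 ≈ 0.003066

P(X=5) ≈ 0.003066 ≈ 0.31%


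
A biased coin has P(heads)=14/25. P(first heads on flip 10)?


Geometric: P(X=10) = (1-p)^(k-1)×p = (11/25)^9×14/25 = 33011267674/95367431640625

P(X=10) = 33011267674/95367431640625 ≈ 0.03%


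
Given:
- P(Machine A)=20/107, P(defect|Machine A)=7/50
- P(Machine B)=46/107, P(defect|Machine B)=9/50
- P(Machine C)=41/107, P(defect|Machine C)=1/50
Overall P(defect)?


P(B) = Σ P(B|Aᵢ)×P(Aᵢ)
  7/50×20/107 = 14/535
  9/50×46/107 = 207/2675
  1/50×41/107 = 41/5350
Sum = 119/1070

P(defect) = 119/1070 ≈ 11.12%


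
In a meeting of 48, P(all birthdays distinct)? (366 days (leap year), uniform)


P(all different) = Π(366-i)/366 for i=0..47
= (366/366)×(365/366)×...×(319/366)
= 0.039768

P ≈ 0.0398 ≈ 3.98%


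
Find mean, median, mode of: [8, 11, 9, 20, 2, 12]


Sorted: [2, 8, 9, 11, 12, 20]
Mean = 62/6 = 31/3
Median = 10
Freq: {8: 1, 11: 1, 9: 1, 20: 1, 2: 1, 12: 1}
Mode: No mode

Mean=31/3, Median=10, Mode=No mode


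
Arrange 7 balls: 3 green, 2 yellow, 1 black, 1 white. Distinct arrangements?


7!/(3!×2!×1!×1!) = 420

420


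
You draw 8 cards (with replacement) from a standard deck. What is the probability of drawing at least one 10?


P(not a 10) = 48/52 = 12/13
P(none in 8 draws) = (12/13)^8 = 429981696/815730721
P(≥1 10) = 1 - 429981696/815730721 = 385749025/815730721

P = 385749025/815730721 ≈ 47.29%


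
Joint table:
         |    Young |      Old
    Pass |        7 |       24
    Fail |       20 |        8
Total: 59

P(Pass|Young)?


P(Pass|Young) = 7/(7+20) = 7/27

P = 7/27 ≈ 25.93%


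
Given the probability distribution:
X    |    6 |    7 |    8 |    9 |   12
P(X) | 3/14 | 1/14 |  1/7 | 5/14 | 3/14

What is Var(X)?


E[X] = 61/7
E[X²] = 561/7
Var(X) = E[X²] - (E[X])² = 561/7 - 3721/49 = 206/49

Var(X) = 206/49 ≈ 4.2041


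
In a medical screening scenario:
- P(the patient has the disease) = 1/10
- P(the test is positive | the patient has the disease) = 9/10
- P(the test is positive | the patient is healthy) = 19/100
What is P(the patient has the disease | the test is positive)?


Using Bayes' theorem:
P(A|B) = P(B|A)·P(A) / P(B)

P(the test is positive) = 9/10 × 1/10 + 19/100 × 9/10
= 9/100 + 171/1000 = 261/1000

P(the patient has the disease|the test is positive) = (9/100) / (261/1000) = 10/29

P(the patient has the disease|the test is positive) = 10/29 ≈ 34.48%


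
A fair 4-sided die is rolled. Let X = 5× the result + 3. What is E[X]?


E[die] = (1+4)/2 = 5/2
E[X] = 5×5/2 + 3 = 31/2

E[X] = 31/2


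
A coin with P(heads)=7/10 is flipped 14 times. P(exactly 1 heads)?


Binomial: P(X=1) = C(14,1)×p^1×(1-p)^13
= 14 × 7/10 × 1594323/10000000000000 = 78121827/50000000000000

P(X=1) = 78121827/50000000000000 ≈ 0.00%


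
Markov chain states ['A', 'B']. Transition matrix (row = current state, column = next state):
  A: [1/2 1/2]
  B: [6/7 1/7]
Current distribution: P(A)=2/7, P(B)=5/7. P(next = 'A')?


P(next=A) = Σᵢ P(now=i)×P(i→A)
= 2/7×1/2 + 5/7×6/7
= 1/7 + 30/49 = 37/49

P = 37/49 ≈ 0.7551


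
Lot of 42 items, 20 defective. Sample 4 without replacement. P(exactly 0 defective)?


Hypergeometric: C(20,0)×C(22,4)/C(42,4)
= 1×7315/111930 = 209/3198

P(X=0) = 209/3198 ≈ 6.54%


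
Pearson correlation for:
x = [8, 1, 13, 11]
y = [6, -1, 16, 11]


n=4, Σx=33, Σy=32, Σxy=376, Σx²=355, Σy²=414
r = (4×376 - 33×32)/√((4×355 - 33²)(4×414 - 32²))
= 448/√(331×632) = 448/√209192 ≈ 448/457.3751 ≈ 0.9795

r ≈ 0.9795


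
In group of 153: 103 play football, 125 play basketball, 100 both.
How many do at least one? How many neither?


|A∪B| = 103+125-100 = 128
Neither = 153-128 = 25

At least one: 128; Neither: 25


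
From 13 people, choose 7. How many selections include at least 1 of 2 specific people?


Complement: C(13,7) - C(11,7) = 1716 - 330 = 1386

1386


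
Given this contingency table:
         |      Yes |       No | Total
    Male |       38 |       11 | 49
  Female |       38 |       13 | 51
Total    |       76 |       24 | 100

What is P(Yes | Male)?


P(Yes | Male) = 38/(38+11) = 38/49

P(Yes|Male) = 38/49 ≈ 77.55%


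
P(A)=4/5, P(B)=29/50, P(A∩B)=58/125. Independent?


P(A)×P(B) = 58/125
P(A∩B) = 58/125
Equal ✓ → Independent

Yes, independent


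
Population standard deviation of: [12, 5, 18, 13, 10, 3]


Mean = 61/6
  (12-61/6)²=121/36
  (5-61/6)²=961/36
  (18-61/6)²=2209/36
  (13-61/6)²=289/36
  (10-61/6)²=1/36
  (3-61/6)²=1849/36
Σ(x-μ)² = 905/6
σ² = (905/6)/6 = 905/36

σ = √(905/36) ≈ 5.0139


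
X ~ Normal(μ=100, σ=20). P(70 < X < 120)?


z₁=(70-100)/20=-1.5, z₂=(120-100)/20=1.0
P = Φ(1.0) - Φ(-1.5) = 0.841345 - 0.066807 = 0.774538 ≈ 0.7745

P(70 < X < 120) ≈ 0.7745


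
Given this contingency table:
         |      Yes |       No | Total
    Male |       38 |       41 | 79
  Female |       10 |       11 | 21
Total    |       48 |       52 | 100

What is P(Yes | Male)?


P(Yes | Male) = 38/(38+41) = 38/79

P(Yes|Male) = 38/79 ≈ 48.10%


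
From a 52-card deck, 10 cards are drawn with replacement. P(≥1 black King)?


P(not a black King) = 50/52 = 25/26
P(none in 10 draws) = (25/26)^10 = 95367431640625/141167095653376
P(≥1 black King) = 1 - 95367431640625/141167095653376 = 45799664012751/141167095653376

P = 45799664012751/141167095653376 ≈ 32.44%


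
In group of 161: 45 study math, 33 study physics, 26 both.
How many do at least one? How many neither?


|A∪B| = 45+33-26 = 52
Neither = 161-52 = 109

At least one: 52; Neither: 109


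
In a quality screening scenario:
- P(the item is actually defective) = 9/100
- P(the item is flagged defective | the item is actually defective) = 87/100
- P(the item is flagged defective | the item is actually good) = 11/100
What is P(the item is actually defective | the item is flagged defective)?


Using Bayes' theorem:
P(A|B) = P(B|A)·P(A) / P(B)

P(the item is flagged defective) = 87/100 × 9/100 + 11/100 × 91/100
= 783/10000 + 1001/10000 = 223/1250

P(the item is actually defective|the item is flagged defective) = (783/10000) / (223/1250) = 783/1784

P(the item is actually defective|the item is flagged defective) = 783/1784 ≈ 43.89%


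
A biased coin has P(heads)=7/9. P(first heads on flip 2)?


Geometric: P(X=2) = (1-p)^(k-1)×p = (2/9)^1×7/9 = 14/81

P(X=2) = 14/81 ≈ 17.28%


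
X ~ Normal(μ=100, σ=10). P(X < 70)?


z = (70-100)/10 = -3.0
P(Z < -3.0) = 0.0013

P(X < 70) ≈ 0.0013


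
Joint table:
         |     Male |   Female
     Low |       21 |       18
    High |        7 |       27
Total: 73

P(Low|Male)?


P(Low|Male) = 21/(21+7) = 21/28 = 3/4

P = 3/4 ≈ 75.00%


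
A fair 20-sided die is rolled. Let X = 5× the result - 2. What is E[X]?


E[die] = (1+20)/2 = 21/2
E[X] = 5×21/2 - 2 = 101/2

E[X] = 101/2


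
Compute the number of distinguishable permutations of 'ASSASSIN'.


Letters: 8, freq: {'A': 2, 'S': 4, 'I': 1, 'N': 1}
8!/(2!×4!×1!×1!) = 40320/48 = 840

840


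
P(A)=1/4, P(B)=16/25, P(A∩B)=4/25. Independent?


P(A)×P(B) = 4/25
P(A∩B) = 4/25
Equal ✓ → Independent

Yes, independent


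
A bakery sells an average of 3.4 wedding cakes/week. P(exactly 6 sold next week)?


Poisson(λ=3.4): P(X=6) = e^(-λ)×λ^k/k!
= e^(-3.4) × 3.4^6 / 6!
≈ 0.03337326996 × 1544.804416 / 720 ≈ 0.071604

P(X=6) ≈ 0.071604 ≈ 7.16%


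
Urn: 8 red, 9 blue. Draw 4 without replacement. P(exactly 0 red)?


Hypergeometric: C(8,0)×C(9,4)/C(17,4)
= 1×126/2380 = 9/170

P(X=0) = 9/170 ≈ 5.29%


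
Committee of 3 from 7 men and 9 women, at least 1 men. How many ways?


Count by #men:
  1M,2W: C(7,1)×C(9,2)=252
  2M,1W: C(7,2)×C(9,1)=189
  3M,0W: C(7,3)×C(9,0)=35
Total = 476

476


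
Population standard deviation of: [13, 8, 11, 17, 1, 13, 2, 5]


Mean = 70/8 = 35/4
  (13-35/4)²=289/16
  (8-35/4)²=9/16
  (11-35/4)²=81/16
  (17-35/4)²=1089/16
  (1-35/4)²=961/16
  (13-35/4)²=289/16
  (2-35/4)²=729/16
  (5-35/4)²=225/16
Σ(x-μ)² = 459/2
σ² = (459/2)/8 = 459/16

σ = √(459/16) ≈ 5.3561


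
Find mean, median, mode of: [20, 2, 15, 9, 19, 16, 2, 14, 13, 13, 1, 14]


Sorted: [1, 2, 2, 9, 13, 13, 14, 14, 15, 16, 19, 20]
Mean = 138/12 = 23/2
Median = 27/2
Freq: {20: 1, 2: 2, 15: 1, 9: 1, 19: 1, 16: 1, 14: 2, 13: 2, 1: 1}
Mode: [2, 13, 14]

Mean=23/2, Median=27/2, Mode=[2, 13, 14]


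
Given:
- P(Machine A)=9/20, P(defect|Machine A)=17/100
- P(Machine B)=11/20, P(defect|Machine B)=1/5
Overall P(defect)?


P(B) = Σ P(B|Aᵢ)×P(Aᵢ)
  17/100×9/20 = 153/2000
  1/5×11/20 = 11/100
Sum = 373/2000

P(defect) = 373/2000 ≈ 18.65%


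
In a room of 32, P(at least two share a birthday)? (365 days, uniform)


P(all different) = Π(365-i)/365 for i=0..31
= 0.246652
P(match) = 1 - 0.246652 = 0.753348

P ≈ 0.7533 ≈ 75.33%


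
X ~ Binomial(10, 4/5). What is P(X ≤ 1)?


P(X ≤ 1) = Σ P(X=i) for i=0..1
P(X=0) = 1/9765625
P(X=1) = 8/1953125
Sum = 41/9765625

P(X ≤ 1) = 41/9765625 ≈ 0.00%


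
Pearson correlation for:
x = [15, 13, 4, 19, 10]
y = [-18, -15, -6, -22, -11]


n=5, Σx=61, Σy=-72, Σxy=-1017, Σx²=871, Σy²=1190
r = (5×(-1017) - 61×(-72))/√((5×871 - 61²)(5×1190 - (-72)²))
= -693/√(634×766) = -693/√485644 ≈ -693/696.8816 ≈ -0.9944

r ≈ -0.9944


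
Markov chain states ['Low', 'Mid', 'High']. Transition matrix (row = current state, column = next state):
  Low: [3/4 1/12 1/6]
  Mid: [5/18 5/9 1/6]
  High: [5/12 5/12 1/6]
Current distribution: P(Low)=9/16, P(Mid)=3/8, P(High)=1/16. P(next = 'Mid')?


P(next=Mid) = Σᵢ P(now=i)×P(i→Mid)
= 9/16×1/12 + 3/8×5/9 + 1/16×5/12
= 3/64 + 5/24 + 5/192 = 9/32

P = 9/32 ≈ 0.2812


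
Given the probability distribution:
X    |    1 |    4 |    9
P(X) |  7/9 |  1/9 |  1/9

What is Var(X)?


E[X] = 20/9
E[X²] = 104/9
Var(X) = E[X²] - (E[X])² = 104/9 - 400/81 = 536/81

Var(X) = 536/81 ≈ 6.6173


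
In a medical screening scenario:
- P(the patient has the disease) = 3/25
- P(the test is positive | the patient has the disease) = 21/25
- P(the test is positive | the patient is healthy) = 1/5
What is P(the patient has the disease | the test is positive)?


Using Bayes' theorem:
P(A|B) = P(B|A)·P(A) / P(B)

P(the test is positive) = 21/25 × 3/25 + 1/5 × 22/25
= 63/625 + 22/125 = 173/625

P(the patient has the disease|the test is positive) = (63/625) / (173/625) = 63/173

P(the patient has the disease|the test is positive) = 63/173 ≈ 36.42%


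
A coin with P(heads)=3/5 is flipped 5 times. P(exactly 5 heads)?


Binomial: P(X=5) = C(5,5)×p^5×(1-p)^0
= 1 × 243/3125 × 1 = 243/3125

P(X=5) = 243/3125 ≈ 7.78%


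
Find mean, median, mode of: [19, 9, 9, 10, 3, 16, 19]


Sorted: [3, 9, 9, 10, 16, 19, 19]
Mean = 85/7
Median = 10
Freq: {19: 2, 9: 2, 10: 1, 3: 1, 16: 1}
Mode: [9, 19]

Mean=85/7, Median=10, Mode=[9, 19]


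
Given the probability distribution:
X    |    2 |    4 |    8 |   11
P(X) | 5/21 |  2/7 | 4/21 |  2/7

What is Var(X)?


E[X] = 44/7
E[X²] = 366/7
Var(X) = E[X²] - (E[X])² = 366/7 - 1936/49 = 626/49

Var(X) = 626/49 ≈ 12.7755


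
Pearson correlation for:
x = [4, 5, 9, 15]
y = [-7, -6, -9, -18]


n=4, Σx=33, Σy=-40, Σxy=-409, Σx²=347, Σy²=490
r = (4×(-409) - 33×(-40))/√((4×347 - 33²)(4×490 - (-40)²))
= -316/√(299×360) = -316/√107640 ≈ -316/328.0854 ≈ -0.9632

r ≈ -0.9632


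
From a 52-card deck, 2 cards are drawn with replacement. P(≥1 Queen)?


P(not a Queen) = 48/52 = 12/13
P(none in 2 draws) = (12/13)^2 = 144/169
P(≥1 Queen) = 1 - 144/169 = 25/169

P = 25/169 ≈ 14.79%


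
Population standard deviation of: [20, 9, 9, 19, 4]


Mean = 61/5
  (20-61/5)²=1521/25
  (9-61/5)²=256/25
  (9-61/5)²=256/25
  (19-61/5)²=1156/25
  (4-61/5)²=1681/25
Σ(x-μ)² = 974/5
σ² = (974/5)/5 = 974/25

σ = √(974/25) ≈ 6.2418


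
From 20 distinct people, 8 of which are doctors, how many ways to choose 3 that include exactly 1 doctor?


Choose 1 of the 8 doctors and 2 of the other 12 people:
C(8,1)×C(12,2) = 8×66 = 528

528


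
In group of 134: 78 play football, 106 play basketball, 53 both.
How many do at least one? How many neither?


|A∪B| = 78+106-53 = 131
Neither = 134-131 = 3

At least one: 131; Neither: 3


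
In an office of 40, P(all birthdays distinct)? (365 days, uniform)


P(all different) = Π(365-i)/365 for i=0..39
= (365/365)×(364/365)×...×(326/365)
= 0.108768

P ≈ 0.1088 ≈ 10.88%


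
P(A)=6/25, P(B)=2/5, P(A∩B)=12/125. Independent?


P(A)×P(B) = 12/125
P(A∩B) = 12/125
Equal ✓ → Independent

Yes, independent


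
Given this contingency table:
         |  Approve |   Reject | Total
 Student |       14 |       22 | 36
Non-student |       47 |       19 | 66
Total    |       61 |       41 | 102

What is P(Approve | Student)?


P(Approve | Student) = 14/(14+22) = 14/36 = 7/18

P(Approve|Student) = 7/18 ≈ 38.89%


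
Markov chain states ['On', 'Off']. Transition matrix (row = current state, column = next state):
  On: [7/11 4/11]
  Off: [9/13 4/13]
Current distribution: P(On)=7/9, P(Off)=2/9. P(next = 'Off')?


P(next=Off) = Σᵢ P(now=i)×P(i→Off)
= 7/9×4/11 + 2/9×4/13
= 28/99 + 8/117 = 452/1287

P = 452/1287 ≈ 0.3512


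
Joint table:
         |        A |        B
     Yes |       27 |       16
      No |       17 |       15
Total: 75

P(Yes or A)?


P(Yes∨A) = P(Yes) + P(A) - P(Yes∧A)
= (43 + 44 - 27)/75 = 60/75 = 4/5

P = 4/5 ≈ 80.00%


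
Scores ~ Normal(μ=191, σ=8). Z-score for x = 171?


z = (x - μ)/σ = (171 - 191)/8 = -2.5

z = -2.5


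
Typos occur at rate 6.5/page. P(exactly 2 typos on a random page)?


Poisson(λ=6.5): P(X=2) = e^(-λ)×λ^k/k!
= e^(-6.5) × 6.5^2 / 2!
≈ 0.001503439193 × 42.25 / 2 ≈ 0.031760

P(X=2) ≈ 0.031760 ≈ 3.18%


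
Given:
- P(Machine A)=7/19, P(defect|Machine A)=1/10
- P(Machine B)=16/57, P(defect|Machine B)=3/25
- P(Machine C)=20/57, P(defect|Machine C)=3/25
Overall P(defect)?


P(B) = Σ P(B|Aᵢ)×P(Aᵢ)
  1/10×7/19 = 7/190
  3/25×16/57 = 16/475
  3/25×20/57 = 4/95
Sum = 107/950

P(defect) = 107/950 ≈ 11.26%


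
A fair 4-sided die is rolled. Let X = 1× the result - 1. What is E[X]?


E[die] = (1+4)/2 = 5/2
E[X] = 1×5/2 - 1 = 3/2

E[X] = 3/2


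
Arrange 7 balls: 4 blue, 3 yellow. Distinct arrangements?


7!/(4!×3!) = 35

35


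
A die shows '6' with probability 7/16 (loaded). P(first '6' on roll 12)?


Geometric: P(X=12) = (1-p)^(k-1)×p = (9/16)^11×7/16 = 219667417263/281474976710656

P(X=12) = 219667417263/281474976710656 ≈ 0.08%


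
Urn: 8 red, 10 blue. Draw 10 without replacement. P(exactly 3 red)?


Hypergeometric: C(8,3)×C(10,7)/C(18,10)
= 56×120/43758 = 1120/7293

P(X=3) = 1120/7293 ≈ 15.36%


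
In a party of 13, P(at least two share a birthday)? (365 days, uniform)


P(all different) = Π(365-i)/365 for i=0..12
= 0.805590
P(match) = 1 - 0.805590 = 0.194410

P ≈ 0.1944 ≈ 19.44%


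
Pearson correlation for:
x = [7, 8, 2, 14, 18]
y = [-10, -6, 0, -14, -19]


n=5, Σx=49, Σy=-49, Σxy=-656, Σx²=637, Σy²=693
r = (5×(-656) - 49×(-49))/√((5×637 - 49²)(5×693 - (-49)²))
= -879/√(784×1064) = -879/√834176 ≈ -879/913.3324 ≈ -0.9624

r ≈ -0.9624


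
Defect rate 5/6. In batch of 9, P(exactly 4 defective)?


Binomial: P(X=4) = C(9,4)×p^4×(1-p)^5
= 126 × 625/1296 × 1/7776 = 4375/559872

P(X=4) = 4375/559872 ≈ 0.78%


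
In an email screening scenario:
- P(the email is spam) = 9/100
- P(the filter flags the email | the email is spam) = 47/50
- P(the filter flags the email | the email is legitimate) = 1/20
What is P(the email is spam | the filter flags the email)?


Using Bayes' theorem:
P(A|B) = P(B|A)·P(A) / P(B)

P(the filter flags the email) = 47/50 × 9/100 + 1/20 × 91/100
= 423/5000 + 91/2000 = 1301/10000

P(the email is spam|the filter flags the email) = (423/5000) / (1301/10000) = 846/1301

P(the email is spam|the filter flags the email) = 846/1301 ≈ 65.03%


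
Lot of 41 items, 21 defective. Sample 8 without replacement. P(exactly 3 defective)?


Hypergeometric: C(21,3)×C(20,5)/C(41,8)
= 1330×15504/95548245 = 4256/19721

P(X=3) = 4256/19721 ≈ 21.58%


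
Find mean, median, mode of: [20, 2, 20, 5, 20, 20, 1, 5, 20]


Sorted: [1, 2, 5, 5, 20, 20, 20, 20, 20]
Mean = 113/9
Median = 20
Freq: {20: 5, 2: 1, 5: 2, 1: 1}
Mode: [20]

Mean=113/9, Median=20, Mode=20


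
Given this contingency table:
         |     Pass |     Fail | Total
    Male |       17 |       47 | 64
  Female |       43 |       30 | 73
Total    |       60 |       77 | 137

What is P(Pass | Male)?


P(Pass | Male) = 17/(17+47) = 17/64

P(Pass|Male) = 17/64 ≈ 26.56%


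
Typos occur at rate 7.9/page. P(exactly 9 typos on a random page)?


Poisson(λ=7.9): P(X=9) = e^(-λ)×λ^k/k!
= e^(-7.9) × 7.9^9 / 9!
≈ 0.0003707435405 × 119851595.983 / 362880 ≈ 0.122449

P(X=9) ≈ 0.122449 ≈ 12.24%


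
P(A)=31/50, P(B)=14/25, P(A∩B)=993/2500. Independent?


P(A)×P(B) = 217/625
P(A∩B) = 993/2500
Not equal → NOT independent

No, not independent


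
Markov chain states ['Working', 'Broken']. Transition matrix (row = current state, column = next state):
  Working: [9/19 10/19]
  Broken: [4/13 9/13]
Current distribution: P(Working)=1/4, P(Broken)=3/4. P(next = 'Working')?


P(next=Working) = Σᵢ P(now=i)×P(i→Working)
= 1/4×9/19 + 3/4×4/13
= 9/76 + 3/13 = 345/988

P = 345/988 ≈ 0.3492


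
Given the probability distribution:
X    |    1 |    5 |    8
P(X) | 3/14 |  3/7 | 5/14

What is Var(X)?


E[X] = 73/14
E[X²] = 473/14
Var(X) = E[X²] - (E[X])² = 473/14 - 5329/196 = 1293/196

Var(X) = 1293/196 ≈ 6.5969


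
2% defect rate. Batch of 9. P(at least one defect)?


P(all good) = (49/50)^9 = 1628413597910449/1953125000000000
P(≥1 defect) = 324711402089551/1953125000000000

P = 324711402089551/1953125000000000 ≈ 16.63%


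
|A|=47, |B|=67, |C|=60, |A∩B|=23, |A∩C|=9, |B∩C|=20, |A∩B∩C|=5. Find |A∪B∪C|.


|A∪B∪C| = 47+67+60-23-9-20+5 = 127

|A∪B∪C| = 127


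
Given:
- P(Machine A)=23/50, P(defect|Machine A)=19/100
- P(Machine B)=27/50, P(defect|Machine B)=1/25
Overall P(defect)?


P(B) = Σ P(B|Aᵢ)×P(Aᵢ)
  19/100×23/50 = 437/5000
  1/25×27/50 = 27/1250
Sum = 109/1000

P(defect) = 109/1000 ≈ 10.90%


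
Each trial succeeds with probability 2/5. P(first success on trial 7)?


Geometric: P(X=7) = (1-p)^(k-1)×p = (3/5)^6×2/5 = 1458/78125

P(X=7) = 1458/78125 ≈ 1.87%


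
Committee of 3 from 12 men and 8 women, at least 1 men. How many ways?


Count by #men:
  1M,2W: C(12,1)×C(8,2)=336
  2M,1W: C(12,2)×C(8,1)=528
  3M,0W: C(12,3)×C(8,0)=220
Total = 1084

1084


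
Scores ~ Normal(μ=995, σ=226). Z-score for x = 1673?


z = (x - μ)/σ = (1673 - 995)/226 = 3.0

z = 3.0


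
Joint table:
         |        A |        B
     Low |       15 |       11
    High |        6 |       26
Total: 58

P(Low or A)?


P(Low∨A) = P(Low) + P(A) - P(Low∧A)
= (26 + 21 - 15)/58 = 32/58 = 16/29

P = 16/29 ≈ 55.17%


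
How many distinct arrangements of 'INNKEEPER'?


Letters: 9, freq: {'I': 1, 'N': 2, 'K': 1, 'E': 3, 'P': 1, 'R': 1}
9!/(1!×2!×1!×3!×1!×1!) = 362880/12 = 30240

30240


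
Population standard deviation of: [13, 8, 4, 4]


Mean = 29/4
  (13-29/4)²=529/16
  (8-29/4)²=9/16
  (4-29/4)²=169/16
  (4-29/4)²=169/16
Σ(x-μ)² = 219/4
σ² = (219/4)/4 = 219/16

σ = √(219/16) ≈ 3.6997


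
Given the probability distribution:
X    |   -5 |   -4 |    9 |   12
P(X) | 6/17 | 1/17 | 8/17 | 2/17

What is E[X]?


E[X] = Σ x·P(X=x)
= (-5)×(6/17) + (-4)×(1/17) + (9)×(8/17) + (12)×(2/17)
= 62/17

E[X] = 62/17


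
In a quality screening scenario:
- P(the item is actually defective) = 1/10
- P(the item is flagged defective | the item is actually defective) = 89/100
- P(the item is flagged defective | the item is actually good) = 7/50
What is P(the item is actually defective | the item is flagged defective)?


Using Bayes' theorem:
P(A|B) = P(B|A)·P(A) / P(B)

P(the item is flagged defective) = 89/100 × 1/10 + 7/50 × 9/10
= 89/1000 + 63/500 = 43/200

P(the item is actually defective|the item is flagged defective) = (89/1000) / (43/200) = 89/215

P(the item is actually defective|the item is flagged defective) = 89/215 ≈ 41.40%


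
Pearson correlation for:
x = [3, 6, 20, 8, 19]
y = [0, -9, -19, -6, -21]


n=5, Σx=56, Σy=-55, Σxy=-881, Σx²=870, Σy²=919
r = (5×(-881) - 56×(-55))/√((5×870 - 56²)(5×919 - (-55)²))
= -1325/√(1214×1570) = -1325/√1905980 ≈ -1325/1380.5723 ≈ -0.9597

r ≈ -0.9597


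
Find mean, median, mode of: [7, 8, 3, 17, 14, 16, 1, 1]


Sorted: [1, 1, 3, 7, 8, 14, 16, 17]
Mean = 67/8
Median = 15/2
Freq: {7: 1, 8: 1, 3: 1, 17: 1, 14: 1, 16: 1, 1: 2}
Mode: [1]

Mean=67/8, Median=15/2, Mode=1


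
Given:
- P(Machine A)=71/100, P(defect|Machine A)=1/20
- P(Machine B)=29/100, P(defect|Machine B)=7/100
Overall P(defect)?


P(B) = Σ P(B|Aᵢ)×P(Aᵢ)
  1/20×71/100 = 71/2000
  7/100×29/100 = 203/10000
Sum = 279/5000

P(defect) = 279/5000 ≈ 5.58%


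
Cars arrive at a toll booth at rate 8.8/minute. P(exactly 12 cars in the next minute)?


Poisson(λ=8.8): P(X=12) = e^(-λ)×λ^k/k!
= e^(-8.8) × 8.8^12 / 12!
≈ 0.0001507330751 × 215671155822 / 479001600 ≈ 0.067868

P(X=12) ≈ 0.067868 ≈ 6.79%


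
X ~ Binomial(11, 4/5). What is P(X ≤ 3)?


P(X ≤ 3) = Σ P(X=i) for i=0..3
P(X=0) = 1/48828125
P(X=1) = 44/48828125
P(X=2) = 176/9765625
P(X=3) = 2112/9765625
Sum = 2297/9765625

P(X ≤ 3) = 2297/9765625 ≈ 0.02%


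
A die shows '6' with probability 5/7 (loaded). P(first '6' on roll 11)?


Geometric: P(X=11) = (1-p)^(k-1)×p = (2/7)^10×5/7 = 5120/1977326743

P(X=11) = 5120/1977326743 ≈ 0.00%


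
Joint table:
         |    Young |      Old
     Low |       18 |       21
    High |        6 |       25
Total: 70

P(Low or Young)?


P(Low∨Young) = P(Low) + P(Young) - P(Low∧Young)
= (39 + 24 - 18)/70 = 45/70 = 9/14

P = 9/14 ≈ 64.29%


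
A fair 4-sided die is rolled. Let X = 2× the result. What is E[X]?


E[die] = (1+4)/2 = 5/2
E[X] = 2 × 5/2 = 5

E[X] = 5


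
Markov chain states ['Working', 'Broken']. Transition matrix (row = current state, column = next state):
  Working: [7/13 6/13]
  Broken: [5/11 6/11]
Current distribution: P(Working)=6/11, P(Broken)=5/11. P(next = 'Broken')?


P(next=Broken) = Σᵢ P(now=i)×P(i→Broken)
= 6/11×6/13 + 5/11×6/11
= 36/143 + 30/121 = 786/1573

P = 786/1573 ≈ 0.4997


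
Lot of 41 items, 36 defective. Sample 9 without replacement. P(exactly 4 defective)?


Hypergeometric: C(36,4)×C(5,5)/C(41,9)
= 58905×1/350343565 = 63/374699

P(X=4) = 63/374699 ≈ 0.02%


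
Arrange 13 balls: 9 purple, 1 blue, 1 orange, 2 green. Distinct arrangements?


13!/(9!×1!×1!×2!) = 8580

8580


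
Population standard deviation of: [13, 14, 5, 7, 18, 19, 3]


Mean = 79/7
  (13-79/7)²=144/49
  (14-79/7)²=361/49
  (5-79/7)²=1936/49
  (7-79/7)²=900/49
  (18-79/7)²=2209/49
  (19-79/7)²=2916/49
  (3-79/7)²=3364/49
Σ(x-μ)² = 1690/7
σ² = (1690/7)/7 = 1690/49

σ = √(1690/49) ≈ 5.8728


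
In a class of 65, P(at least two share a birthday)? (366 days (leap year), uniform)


P(all different) = Π(366-i)/366 for i=0..64
= 0.002358
P(match) = 1 - 0.002358 = 0.997642

P ≈ 0.9976 ≈ 99.76%


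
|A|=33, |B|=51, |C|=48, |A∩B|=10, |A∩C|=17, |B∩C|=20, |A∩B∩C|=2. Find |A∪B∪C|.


|A∪B∪C| = 33+51+48-10-17-20+2 = 87

|A∪B∪C| = 87


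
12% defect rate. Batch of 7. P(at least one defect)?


P(all good) = (22/25)^7 = 2494357888/6103515625
P(≥1 defect) = 3609157737/6103515625

P = 3609157737/6103515625 ≈ 59.13%


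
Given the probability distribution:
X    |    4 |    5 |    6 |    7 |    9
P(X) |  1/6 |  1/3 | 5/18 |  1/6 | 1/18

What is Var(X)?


E[X] = 17/3
E[X²] = 101/3
Var(X) = E[X²] - (E[X])² = 101/3 - 289/9 = 14/9

Var(X) = 14/9 ≈ 1.5556


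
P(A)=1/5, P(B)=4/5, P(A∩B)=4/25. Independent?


P(A)×P(B) = 4/25
P(A∩B) = 4/25
Equal ✓ → Independent

Yes, independent


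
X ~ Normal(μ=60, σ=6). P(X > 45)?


z = (45-60)/6 = -2.5
P(X > 45) = 1 - P(Z ≤ -2.5) = 1 - 0.0062 = 0.9938

P(X > 45) ≈ 0.9938


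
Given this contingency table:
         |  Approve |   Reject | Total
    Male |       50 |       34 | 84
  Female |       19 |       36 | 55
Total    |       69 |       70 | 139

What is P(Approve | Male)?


P(Approve | Male) = 50/(50+34) = 50/84 = 25/42

P(Approve|Male) = 25/42 ≈ 59.52%


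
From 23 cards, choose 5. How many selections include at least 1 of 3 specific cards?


Complement: C(23,5) - C(20,5) = 33649 - 15504 = 18145

18145


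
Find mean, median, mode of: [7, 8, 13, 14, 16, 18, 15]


Sorted: [7, 8, 13, 14, 15, 16, 18]
Mean = 91/7 = 13
Median = 14
Freq: {7: 1, 8: 1, 13: 1, 14: 1, 16: 1, 18: 1, 15: 1}
Mode: No mode

Mean=13, Median=14, Mode=No mode


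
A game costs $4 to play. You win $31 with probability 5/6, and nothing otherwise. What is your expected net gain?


E[gain] = (31-4)×5/6 + (-4)×1/6
= 45/2 - 2/3 = 131/6

Expected net gain = $131/6 ≈ $21.83


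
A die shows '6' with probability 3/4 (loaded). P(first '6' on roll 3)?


Geometric: P(X=3) = (1-p)^(k-1)×p = (1/4)^2×3/4 = 3/64

P(X=3) = 3/64 ≈ 4.69%


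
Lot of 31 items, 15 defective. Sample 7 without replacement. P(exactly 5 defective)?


Hypergeometric: C(15,5)×C(16,2)/C(31,7)
= 3003×120/2629575 = 616/4495

P(X=5) = 616/4495 ≈ 13.70%


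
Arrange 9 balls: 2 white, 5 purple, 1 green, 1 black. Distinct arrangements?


9!/(2!×5!×1!×1!) = 1512

1512


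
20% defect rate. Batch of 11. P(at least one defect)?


P(all good) = (4/5)^11 = 4194304/48828125
P(≥1 defect) = 44633821/48828125

P = 44633821/48828125 ≈ 91.41%


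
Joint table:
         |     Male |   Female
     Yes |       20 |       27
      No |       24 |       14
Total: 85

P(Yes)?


P(Yes) = (20+27)/85 = 47/85

P(Yes) = 47/85 ≈ 55.29%


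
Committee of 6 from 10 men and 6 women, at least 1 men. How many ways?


Count by #men:
  1M,5W: C(10,1)×C(6,5)=60
  2M,4W: C(10,2)×C(6,4)=675
  3M,3W: C(10,3)×C(6,3)=2400
  4M,2W: C(10,4)×C(6,2)=3150
  5M,1W: C(10,5)×C(6,1)=1512
  6M,0W: C(10,6)×C(6,0)=210
Total = 8007

8007


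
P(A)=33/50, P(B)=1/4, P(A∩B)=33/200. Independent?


P(A)×P(B) = 33/200
P(A∩B) = 33/200
Equal ✓ → Independent

Yes, independent


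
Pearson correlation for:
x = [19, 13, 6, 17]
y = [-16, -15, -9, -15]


n=4, Σx=55, Σy=-55, Σxy=-808, Σx²=855, Σy²=787
r = (4×(-808) - 55×(-55))/√((4×855 - 55²)(4×787 - (-55)²))
= -207/√(395×123) = -207/√48585 ≈ -207/220.4201 ≈ -0.9391

r ≈ -0.9391


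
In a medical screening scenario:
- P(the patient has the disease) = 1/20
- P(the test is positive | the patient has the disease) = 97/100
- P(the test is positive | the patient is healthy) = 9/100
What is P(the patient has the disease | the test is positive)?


Using Bayes' theorem:
P(A|B) = P(B|A)·P(A) / P(B)

P(the test is positive) = 97/100 × 1/20 + 9/100 × 19/20
= 97/2000 + 171/2000 = 67/500

P(the patient has the disease|the test is positive) = (97/2000) / (67/500) = 97/268

P(the patient has the disease|the test is positive) = 97/268 ≈ 36.19%


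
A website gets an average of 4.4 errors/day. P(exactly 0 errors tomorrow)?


Poisson(λ=4.4): P(X=0) = e^(-λ)×λ^k/k!
= e^(-4.4) × 4.4^0 / 0!
≈ 0.0122773399 × 1 / 1 ≈ 0.012277

P(X=0) ≈ 0.012277 ≈ 1.23%


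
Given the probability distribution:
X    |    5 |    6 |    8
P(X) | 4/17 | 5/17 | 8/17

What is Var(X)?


E[X] = 114/17
E[X²] = 792/17
Var(X) = E[X²] - (E[X])² = 792/17 - 12996/289 = 468/289

Var(X) = 468/289 ≈ 1.6194


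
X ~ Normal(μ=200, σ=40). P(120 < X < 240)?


z₁=(120-200)/40=-2.0, z₂=(240-200)/40=1.0
P = Φ(1.0) - Φ(-2.0) = 0.841345 - 0.022750 = 0.818595 ≈ 0.8186

P(120 < X < 240) ≈ 0.8186


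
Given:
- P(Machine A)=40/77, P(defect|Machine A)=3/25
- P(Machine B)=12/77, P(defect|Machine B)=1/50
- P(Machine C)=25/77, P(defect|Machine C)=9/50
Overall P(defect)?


P(B) = Σ P(B|Aᵢ)×P(Aᵢ)
  3/25×40/77 = 24/385
  1/50×12/77 = 6/1925
  9/50×25/77 = 9/154
Sum = 477/3850

P(defect) = 477/3850 ≈ 12.39%


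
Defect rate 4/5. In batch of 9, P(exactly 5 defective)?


Binomial: P(X=5) = C(9,5)×p^5×(1-p)^4
= 126 × 1024/3125 × 1/625 = 129024/1953125

P(X=5) = 129024/1953125 ≈ 6.61%


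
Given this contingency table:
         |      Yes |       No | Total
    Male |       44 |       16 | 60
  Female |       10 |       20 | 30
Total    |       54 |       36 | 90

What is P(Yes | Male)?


P(Yes | Male) = 44/(44+16) = 44/60 = 11/15

P(Yes|Male) = 11/15 ≈ 73.33%


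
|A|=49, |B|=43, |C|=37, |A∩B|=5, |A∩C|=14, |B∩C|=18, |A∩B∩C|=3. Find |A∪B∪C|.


|A∪B∪C| = 49+43+37-5-14-18+3 = 95

|A∪B∪C| = 95


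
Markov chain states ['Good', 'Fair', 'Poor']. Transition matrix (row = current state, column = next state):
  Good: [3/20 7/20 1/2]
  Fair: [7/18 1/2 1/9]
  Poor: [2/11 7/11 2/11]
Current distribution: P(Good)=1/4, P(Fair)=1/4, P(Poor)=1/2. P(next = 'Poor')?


P(next=Poor) = Σᵢ P(now=i)×P(i→Poor)
= 1/4×1/2 + 1/4×1/9 + 1/2×2/11
= 1/8 + 1/36 + 1/11 = 193/792

P = 193/792 ≈ 0.2437


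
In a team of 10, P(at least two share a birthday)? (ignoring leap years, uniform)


P(all different) = Π(365-i)/365 for i=0..9
= 0.883052
P(match) = 1 - 0.883052 = 0.116948

P ≈ 0.1169 ≈ 11.69%


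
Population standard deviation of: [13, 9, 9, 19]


Mean = 50/4 = 25/2
  (13-25/2)²=1/4
  (9-25/2)²=49/4
  (9-25/2)²=49/4
  (19-25/2)²=169/4
Σ(x-μ)² = 67
σ² = 67/4

σ = √(67/4) ≈ 4.0927


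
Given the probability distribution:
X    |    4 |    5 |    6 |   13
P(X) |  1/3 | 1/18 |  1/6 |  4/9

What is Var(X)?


E[X] = 151/18
E[X²] = 527/6
Var(X) = E[X²] - (E[X])² = 527/6 - 22801/324 = 5657/324

Var(X) = 5657/324 ≈ 17.4599


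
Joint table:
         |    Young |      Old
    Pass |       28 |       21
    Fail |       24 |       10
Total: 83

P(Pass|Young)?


P(Pass|Young) = 28/(28+24) = 28/52 = 7/13

P = 7/13 ≈ 53.85%


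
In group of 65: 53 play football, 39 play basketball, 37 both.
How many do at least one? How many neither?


|A∪B| = 53+39-37 = 55
Neither = 65-55 = 10

At least one: 55; Neither: 10


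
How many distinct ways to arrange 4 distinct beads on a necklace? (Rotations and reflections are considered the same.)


Free circular arrangements: rotations and reflections both identified.
(n-1)!/2 = 3!/2 = 6/2 = 3

3


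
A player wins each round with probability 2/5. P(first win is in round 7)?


Geometric: P(X=7) = (1-p)^(k-1)×p = (3/5)^6×2/5 = 1458/78125

P(X=7) = 1458/78125 ≈ 1.87%


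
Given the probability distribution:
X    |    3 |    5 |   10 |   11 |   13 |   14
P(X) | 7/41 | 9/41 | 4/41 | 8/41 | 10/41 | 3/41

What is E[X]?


E[X] = Σ x·P(X=x)
= (3)×(7/41) + (5)×(9/41) + (10)×(4/41) + (11)×(8/41) + (13)×(10/41) + (14)×(3/41)
= 366/41

E[X] = 366/41


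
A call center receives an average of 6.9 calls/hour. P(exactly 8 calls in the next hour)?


Poisson(λ=6.9): P(X=8) = e^(-λ)×λ^k/k!
= e^(-6.9) × 6.9^8 / 8!
≈ 0.001007785429 × 5137983.74429 / 40320 ≈ 0.128422

P(X=8) ≈ 0.128422 ≈ 12.84%


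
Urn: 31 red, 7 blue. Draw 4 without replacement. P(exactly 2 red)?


Hypergeometric: C(31,2)×C(7,2)/C(38,4)
= 465×21/73815 = 93/703

P(X=2) = 93/703 ≈ 13.23%


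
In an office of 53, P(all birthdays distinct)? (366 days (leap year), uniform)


P(all different) = Π(366-i)/366 for i=0..52
= (366/366)×(365/366)×...×(314/366)
= 0.019079

P ≈ 0.0191 ≈ 1.91%


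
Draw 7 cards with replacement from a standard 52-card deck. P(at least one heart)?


P(not a heart) = 39/52 = 3/4
P(none in 7 draws) = (3/4)^7 = 2187/16384
P(≥1 heart) = 1 - 2187/16384 = 14197/16384

P = 14197/16384 ≈ 86.65%


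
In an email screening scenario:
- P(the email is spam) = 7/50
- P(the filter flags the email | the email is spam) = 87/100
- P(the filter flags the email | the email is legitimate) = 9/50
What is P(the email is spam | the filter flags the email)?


Using Bayes' theorem:
P(A|B) = P(B|A)·P(A) / P(B)

P(the filter flags the email) = 87/100 × 7/50 + 9/50 × 43/50
= 609/5000 + 387/2500 = 1383/5000

P(the email is spam|the filter flags the email) = (609/5000) / (1383/5000) = 203/461

P(the email is spam|the filter flags the email) = 203/461 ≈ 44.03%


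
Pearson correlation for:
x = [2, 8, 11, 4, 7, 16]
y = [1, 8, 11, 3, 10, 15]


n=6, Σx=48, Σy=48, Σxy=509, Σx²=510, Σy²=520
r = (6×509 - 48×48)/√((6×510 - 48²)(6×520 - 48²))
= 750/√(756×816) = 750/√616896 ≈ 750/785.4273 ≈ 0.9549

r ≈ 0.9549


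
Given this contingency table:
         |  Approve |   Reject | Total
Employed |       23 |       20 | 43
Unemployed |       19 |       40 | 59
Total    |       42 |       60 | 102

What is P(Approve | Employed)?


P(Approve | Employed) = 23/(23+20) = 23/43

P(Approve|Employed) = 23/43 ≈ 53.49%


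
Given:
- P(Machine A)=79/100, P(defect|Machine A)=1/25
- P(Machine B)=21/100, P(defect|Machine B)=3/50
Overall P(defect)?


P(B) = Σ P(B|Aᵢ)×P(Aᵢ)
  1/25×79/100 = 79/2500
  3/50×21/100 = 63/5000
Sum = 221/5000

P(defect) = 221/5000 ≈ 4.42%


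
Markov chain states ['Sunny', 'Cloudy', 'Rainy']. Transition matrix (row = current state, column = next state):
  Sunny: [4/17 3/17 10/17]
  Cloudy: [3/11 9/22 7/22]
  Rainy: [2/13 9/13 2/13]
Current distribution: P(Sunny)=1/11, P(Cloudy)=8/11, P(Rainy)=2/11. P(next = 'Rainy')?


P(next=Rainy) = Σᵢ P(now=i)×P(i→Rainy)
= 1/11×10/17 + 8/11×7/22 + 2/11×2/13
= 10/187 + 28/121 + 4/143 = 8366/26741

P = 8366/26741 ≈ 0.3129


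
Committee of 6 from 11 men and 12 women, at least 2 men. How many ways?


Count by #men:
  2M,4W: C(11,2)×C(12,4)=27225
  3M,3W: C(11,3)×C(12,3)=36300
  4M,2W: C(11,4)×C(12,2)=21780
  5M,1W: C(11,5)×C(12,1)=5544
  6M,0W: C(11,6)×C(12,0)=462
Total = 91311

91311


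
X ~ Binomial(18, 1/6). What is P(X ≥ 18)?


P(X ≥ 18) = Σ P(X=i) for i=18..18
P(X=18) = 1/101559956668416
Sum = 1/101559956668416

P(X ≥ 18) = 1/101559956668416 ≈ 0.00%


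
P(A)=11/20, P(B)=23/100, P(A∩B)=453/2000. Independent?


P(A)×P(B) = 253/2000
P(A∩B) = 453/2000
Not equal → NOT independent

No, not independent


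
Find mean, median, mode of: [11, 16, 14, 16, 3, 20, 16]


Sorted: [3, 11, 14, 16, 16, 16, 20]
Mean = 96/7
Median = 16
Freq: {11: 1, 16: 3, 14: 1, 3: 1, 20: 1}
Mode: [16]

Mean=96/7, Median=16, Mode=16


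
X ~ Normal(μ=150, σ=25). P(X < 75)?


z = (75-150)/25 = -3.0
P(Z < -3.0) = 0.0013

P(X < 75) ≈ 0.0013


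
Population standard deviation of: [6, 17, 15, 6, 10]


Mean = 54/5
  (6-54/5)²=576/25
  (17-54/5)²=961/25
  (15-54/5)²=441/25
  (6-54/5)²=576/25
  (10-54/5)²=16/25
Σ(x-μ)² = 514/5
σ² = (514/5)/5 = 514/25

σ = √(514/25) ≈ 4.5343


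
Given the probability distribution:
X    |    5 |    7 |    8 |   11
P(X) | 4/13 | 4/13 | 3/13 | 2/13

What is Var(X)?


E[X] = 94/13
E[X²] = 730/13
Var(X) = E[X²] - (E[X])² = 730/13 - 8836/169 = 654/169

Var(X) = 654/169 ≈ 3.8698


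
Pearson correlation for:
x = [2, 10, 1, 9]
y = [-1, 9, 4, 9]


n=4, Σx=22, Σy=21, Σxy=173, Σx²=186, Σy²=179
r = (4×173 - 22×21)/√((4×186 - 22²)(4×179 - 21²))
= 230/√(260×275) = 230/√71500 ≈ 230/267.3948 ≈ 0.8602

r ≈ 0.8602


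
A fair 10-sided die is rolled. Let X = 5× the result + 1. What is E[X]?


E[die] = (1+10)/2 = 11/2
E[X] = 5×11/2 + 1 = 57/2

E[X] = 57/2


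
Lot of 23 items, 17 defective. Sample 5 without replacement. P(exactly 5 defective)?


Hypergeometric: C(17,5)×C(6,0)/C(23,5)
= 6188×1/33649 = 884/4807

P(X=5) = 884/4807 ≈ 18.39%


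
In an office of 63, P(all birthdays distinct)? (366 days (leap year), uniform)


P(all different) = Π(366-i)/366 for i=0..62
= (366/366)×(365/366)×...×(304/366)
= 0.003452

P ≈ 0.0035 ≈ 0.35%


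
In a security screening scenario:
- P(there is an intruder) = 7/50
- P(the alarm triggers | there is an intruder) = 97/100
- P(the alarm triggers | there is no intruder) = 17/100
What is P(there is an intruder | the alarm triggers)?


Using Bayes' theorem:
P(A|B) = P(B|A)·P(A) / P(B)

P(the alarm triggers) = 97/100 × 7/50 + 17/100 × 43/50
= 679/5000 + 731/5000 = 141/500

P(there is an intruder|the alarm triggers) = (679/5000) / (141/500) = 679/1410

P(there is an intruder|the alarm triggers) = 679/1410 ≈ 48.16%


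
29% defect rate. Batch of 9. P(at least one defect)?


P(all good) = (71/100)^9 = 45848500718449031/1000000000000000000
P(≥1 defect) = 954151499281550969/1000000000000000000

P = 954151499281550969/1000000000000000000 ≈ 95.42%


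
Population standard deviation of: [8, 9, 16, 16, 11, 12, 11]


Mean = 83/7
  (8-83/7)²=729/49
  (9-83/7)²=400/49
  (16-83/7)²=841/49
  (16-83/7)²=841/49
  (11-83/7)²=36/49
  (12-83/7)²=1/49
  (11-83/7)²=36/49
Σ(x-μ)² = 412/7
σ² = (412/7)/7 = 412/49

σ = √(412/49) ≈ 2.8997


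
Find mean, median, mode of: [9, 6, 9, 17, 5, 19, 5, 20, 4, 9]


Sorted: [4, 5, 5, 6, 9, 9, 9, 17, 19, 20]
Mean = 103/10
Median = 9
Freq: {9: 3, 6: 1, 17: 1, 5: 2, 19: 1, 20: 1, 4: 1}
Mode: [9]

Mean=103/10, Median=9, Mode=9


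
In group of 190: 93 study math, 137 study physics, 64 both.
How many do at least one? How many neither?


|A∪B| = 93+137-64 = 166
Neither = 190-166 = 24

At least one: 166; Neither: 24


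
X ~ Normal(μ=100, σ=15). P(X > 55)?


z = (55-100)/15 = -3.0
P(X > 55) = 1 - P(Z ≤ -3.0) = 1 - 0.0013 = 0.9987

P(X > 55) ≈ 0.9987


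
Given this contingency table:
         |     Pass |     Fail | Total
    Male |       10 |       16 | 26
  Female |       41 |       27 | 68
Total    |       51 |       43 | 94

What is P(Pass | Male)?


P(Pass | Male) = 10/(10+16) = 10/26 = 5/13

P(Pass|Male) = 5/13 ≈ 38.46%


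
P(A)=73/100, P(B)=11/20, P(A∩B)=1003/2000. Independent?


P(A)×P(B) = 803/2000
P(A∩B) = 1003/2000
Not equal → NOT independent

No, not independent


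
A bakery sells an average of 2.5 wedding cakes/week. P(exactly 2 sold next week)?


Poisson(λ=2.5): P(X=2) = e^(-λ)×λ^k/k!
= e^(-2.5) × 2.5^2 / 2!
≈ 0.08208499862 × 6.25 / 2 ≈ 0.256516

P(X=2) ≈ 0.256516 ≈ 25.65%
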